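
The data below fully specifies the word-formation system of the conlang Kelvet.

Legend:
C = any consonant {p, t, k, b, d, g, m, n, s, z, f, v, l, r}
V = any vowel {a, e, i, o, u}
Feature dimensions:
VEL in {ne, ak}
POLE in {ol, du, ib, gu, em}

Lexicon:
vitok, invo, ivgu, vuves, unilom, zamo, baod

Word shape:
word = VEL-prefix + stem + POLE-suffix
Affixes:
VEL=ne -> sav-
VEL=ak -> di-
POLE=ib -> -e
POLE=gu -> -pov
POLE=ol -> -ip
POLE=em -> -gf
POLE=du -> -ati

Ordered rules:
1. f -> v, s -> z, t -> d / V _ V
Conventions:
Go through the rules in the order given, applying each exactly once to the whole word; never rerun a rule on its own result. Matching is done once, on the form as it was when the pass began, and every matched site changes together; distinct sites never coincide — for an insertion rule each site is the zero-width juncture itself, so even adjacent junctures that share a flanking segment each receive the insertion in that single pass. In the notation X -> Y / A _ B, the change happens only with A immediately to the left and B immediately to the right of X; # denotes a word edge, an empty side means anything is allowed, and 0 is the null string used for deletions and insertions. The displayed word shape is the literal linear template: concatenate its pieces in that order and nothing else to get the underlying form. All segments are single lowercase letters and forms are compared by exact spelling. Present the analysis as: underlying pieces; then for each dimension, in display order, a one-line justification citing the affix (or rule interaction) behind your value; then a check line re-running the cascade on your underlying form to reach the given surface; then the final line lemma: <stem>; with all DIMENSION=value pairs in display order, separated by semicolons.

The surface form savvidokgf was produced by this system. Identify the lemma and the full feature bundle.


underlying: sav-vitok-gf
VEL=ne - signalled by the affix sav-
POLE=em - signalled by the affix -gf
check: savvitokgf -> savvidokgf
lemma: vitok; VEL=ne; POLE=em


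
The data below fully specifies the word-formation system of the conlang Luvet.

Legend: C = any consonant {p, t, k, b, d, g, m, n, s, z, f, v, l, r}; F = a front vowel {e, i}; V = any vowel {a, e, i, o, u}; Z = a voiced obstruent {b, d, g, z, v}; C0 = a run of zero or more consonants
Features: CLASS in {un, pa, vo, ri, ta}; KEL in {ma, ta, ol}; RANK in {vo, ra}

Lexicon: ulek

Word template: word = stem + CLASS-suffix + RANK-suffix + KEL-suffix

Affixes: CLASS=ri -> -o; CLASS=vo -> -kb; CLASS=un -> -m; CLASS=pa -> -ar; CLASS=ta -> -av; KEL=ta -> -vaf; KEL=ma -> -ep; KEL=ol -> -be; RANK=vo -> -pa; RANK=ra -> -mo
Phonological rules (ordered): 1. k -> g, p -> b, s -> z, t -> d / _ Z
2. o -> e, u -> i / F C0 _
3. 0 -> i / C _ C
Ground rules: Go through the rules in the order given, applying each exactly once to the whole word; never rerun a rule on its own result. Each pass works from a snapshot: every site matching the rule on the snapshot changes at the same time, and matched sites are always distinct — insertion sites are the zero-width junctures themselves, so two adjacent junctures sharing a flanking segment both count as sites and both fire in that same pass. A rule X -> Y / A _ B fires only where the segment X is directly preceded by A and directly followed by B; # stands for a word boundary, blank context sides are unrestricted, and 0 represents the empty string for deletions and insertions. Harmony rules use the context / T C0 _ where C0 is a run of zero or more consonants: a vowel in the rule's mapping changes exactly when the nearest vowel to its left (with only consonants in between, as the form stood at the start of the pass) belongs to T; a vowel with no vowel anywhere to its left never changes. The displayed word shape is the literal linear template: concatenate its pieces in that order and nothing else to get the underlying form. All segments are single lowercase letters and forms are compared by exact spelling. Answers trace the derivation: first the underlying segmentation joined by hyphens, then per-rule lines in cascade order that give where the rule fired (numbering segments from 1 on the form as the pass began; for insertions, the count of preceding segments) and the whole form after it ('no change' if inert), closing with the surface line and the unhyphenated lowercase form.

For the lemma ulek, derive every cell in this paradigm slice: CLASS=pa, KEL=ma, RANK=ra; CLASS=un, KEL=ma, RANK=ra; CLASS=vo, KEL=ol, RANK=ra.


cell CLASS=pa, KEL=ma, RANK=ra:
underlying: ulek-ar-mo-ep
1. k -> g, p -> b, s -> z, t -> d / _ Z: no change
2. o -> e, u -> i / F C0 _: no change
3. 0 -> i / C _ C: inserts after position(s) 6: ulekarimoep
surface: ulekarimoep

cell CLASS=un, KEL=ma, RANK=ra:
underlying: ulek-m-mo-ep
1. k -> g, p -> b, s -> z, t -> d / _ Z: no change
2. o -> e, u -> i / F C0 _: fires at position(s) 7: ulekmmeep
3. 0 -> i / C _ C: inserts after position(s) 4, 5: ulekimimeep
surface: ulekimimeep

cell CLASS=vo, KEL=ol, RANK=ra:
underlying: ulek-kb-mo-be
1. k -> g, p -> b, s -> z, t -> d / _ Z: fires at position(s) 5: ulekgbmobe
2. o -> e, u -> i / F C0 _: fires at position(s) 8: ulekgbmebe
3. 0 -> i / C _ C: inserts after position(s) 4, 5, 6: ulekigibimebe
surface: ulekigibimebe


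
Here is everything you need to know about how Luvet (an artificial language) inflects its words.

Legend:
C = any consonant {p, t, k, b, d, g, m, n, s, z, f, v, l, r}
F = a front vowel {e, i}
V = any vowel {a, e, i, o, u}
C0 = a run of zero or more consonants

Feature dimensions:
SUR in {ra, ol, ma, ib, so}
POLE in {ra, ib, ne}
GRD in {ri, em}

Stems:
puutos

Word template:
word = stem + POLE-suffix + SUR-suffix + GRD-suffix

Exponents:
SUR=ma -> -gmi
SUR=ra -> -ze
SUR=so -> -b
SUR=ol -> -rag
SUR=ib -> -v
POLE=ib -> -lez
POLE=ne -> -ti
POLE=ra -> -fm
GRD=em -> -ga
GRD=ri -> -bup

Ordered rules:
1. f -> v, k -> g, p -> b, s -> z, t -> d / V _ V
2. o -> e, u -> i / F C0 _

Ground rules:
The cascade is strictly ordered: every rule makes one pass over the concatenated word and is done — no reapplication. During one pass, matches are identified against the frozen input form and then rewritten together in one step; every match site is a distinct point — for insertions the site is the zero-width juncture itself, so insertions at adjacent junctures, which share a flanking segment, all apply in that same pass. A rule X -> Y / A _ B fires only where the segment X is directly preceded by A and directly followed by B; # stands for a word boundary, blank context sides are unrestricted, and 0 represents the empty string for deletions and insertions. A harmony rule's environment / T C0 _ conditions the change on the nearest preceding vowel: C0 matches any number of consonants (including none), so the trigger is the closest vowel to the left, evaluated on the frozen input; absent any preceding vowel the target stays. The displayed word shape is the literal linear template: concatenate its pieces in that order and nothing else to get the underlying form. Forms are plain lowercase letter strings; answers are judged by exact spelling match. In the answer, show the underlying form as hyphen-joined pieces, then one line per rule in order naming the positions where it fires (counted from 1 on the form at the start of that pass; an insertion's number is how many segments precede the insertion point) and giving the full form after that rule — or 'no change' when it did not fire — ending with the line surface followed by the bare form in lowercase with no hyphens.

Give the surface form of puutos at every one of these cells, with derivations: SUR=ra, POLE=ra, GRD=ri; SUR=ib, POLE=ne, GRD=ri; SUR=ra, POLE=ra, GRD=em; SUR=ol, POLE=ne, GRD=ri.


cell SUR=ra, POLE=ra, GRD=ri:
underlying: puutos-fm-ze-bup
1. f -> v, k -> g, p -> b, s -> z, t -> d / V _ V: fires at position(s) 4: puudosfmzebup
2. o -> e, u -> i / F C0 _: fires at position(s) 12: puudosfmzebip
surface: puudosfmzebip

cell SUR=ib, POLE=ne, GRD=ri:
underlying: puutos-ti-v-bup
1. f -> v, k -> g, p -> b, s -> z, t -> d / V _ V: fires at position(s) 4: puudostivbup
2. o -> e, u -> i / F C0 _: fires at position(s) 11: puudostivbip
surface: puudostivbip

cell SUR=ra, POLE=ra, GRD=em:
underlying: puutos-fm-ze-ga
1. f -> v, k -> g, p -> b, s -> z, t -> d / V _ V: fires at position(s) 4: puudosfmzega
2. o -> e, u -> i / F C0 _: no change
surface: puudosfmzega

cell SUR=ol, POLE=ne, GRD=ri:
underlying: puutos-ti-rag-bup
1. f -> v, k -> g, p -> b, s -> z, t -> d / V _ V: fires at position(s) 4: puudostiragbup
2. o -> e, u -> i / F C0 _: no change
surface: puudostiragbup


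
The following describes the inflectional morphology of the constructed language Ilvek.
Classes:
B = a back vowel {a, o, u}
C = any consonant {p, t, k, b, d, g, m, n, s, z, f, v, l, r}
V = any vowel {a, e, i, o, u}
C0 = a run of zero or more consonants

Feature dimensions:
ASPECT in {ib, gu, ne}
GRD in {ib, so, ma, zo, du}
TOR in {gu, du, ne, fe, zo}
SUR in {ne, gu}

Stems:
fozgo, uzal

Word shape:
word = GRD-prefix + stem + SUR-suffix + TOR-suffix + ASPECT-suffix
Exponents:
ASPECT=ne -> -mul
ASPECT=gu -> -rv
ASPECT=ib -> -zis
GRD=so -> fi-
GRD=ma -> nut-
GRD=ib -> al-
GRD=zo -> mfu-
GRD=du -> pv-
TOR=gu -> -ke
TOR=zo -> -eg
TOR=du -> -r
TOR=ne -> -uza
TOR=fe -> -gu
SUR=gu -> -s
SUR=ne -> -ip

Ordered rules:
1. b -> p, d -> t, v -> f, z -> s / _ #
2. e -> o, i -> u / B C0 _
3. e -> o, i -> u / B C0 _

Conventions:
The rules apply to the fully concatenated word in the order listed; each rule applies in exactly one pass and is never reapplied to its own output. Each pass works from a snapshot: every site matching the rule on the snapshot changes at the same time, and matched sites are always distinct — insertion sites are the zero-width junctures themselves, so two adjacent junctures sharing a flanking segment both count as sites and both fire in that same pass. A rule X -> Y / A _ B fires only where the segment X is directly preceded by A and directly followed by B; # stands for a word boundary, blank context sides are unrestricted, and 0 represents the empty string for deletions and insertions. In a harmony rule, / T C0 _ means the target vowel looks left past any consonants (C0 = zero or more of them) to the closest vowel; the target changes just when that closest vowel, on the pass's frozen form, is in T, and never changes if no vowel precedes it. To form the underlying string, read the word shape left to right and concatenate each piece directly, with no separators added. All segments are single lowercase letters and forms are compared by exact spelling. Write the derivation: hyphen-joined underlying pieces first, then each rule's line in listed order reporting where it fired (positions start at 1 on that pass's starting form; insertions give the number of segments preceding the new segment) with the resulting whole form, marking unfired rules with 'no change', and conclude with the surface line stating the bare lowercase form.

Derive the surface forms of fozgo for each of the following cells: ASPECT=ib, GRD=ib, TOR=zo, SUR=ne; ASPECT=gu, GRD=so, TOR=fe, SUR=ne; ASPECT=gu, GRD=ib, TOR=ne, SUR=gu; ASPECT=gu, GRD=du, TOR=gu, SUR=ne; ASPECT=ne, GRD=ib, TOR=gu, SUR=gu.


cell ASPECT=ib, GRD=ib, TOR=zo, SUR=ne:
underlying: al-fozgo-ip-eg-zis
1. b -> p, d -> t, v -> f, z -> s / _ #: no change
2. e -> o, i -> u / B C0 _: fires at position(s) 8: alfozgoupegzis
3. e -> o, i -> u / B C0 _: fires at position(s) 10: alfozgoupogzis
surface: alfozgoupogzis

cell ASPECT=gu, GRD=so, TOR=fe, SUR=ne:
underlying: fi-fozgo-ip-gu-rv
1. b -> p, d -> t, v -> f, z -> s / _ #: fires at position(s) 13: fifozgoipgurf
2. e -> o, i -> u / B C0 _: fires at position(s) 8: fifozgoupgurf
3. e -> o, i -> u / B C0 _: no change
surface: fifozgoupgurf

cell ASPECT=gu, GRD=ib, TOR=ne, SUR=gu:
underlying: al-fozgo-s-uza-rv
1. b -> p, d -> t, v -> f, z -> s / _ #: fires at position(s) 13: alfozgosuzarf
2. e -> o, i -> u / B C0 _: no change
3. e -> o, i -> u / B C0 _: no change
surface: alfozgosuzarf

cell ASPECT=gu, GRD=du, TOR=gu, SUR=ne:
underlying: pv-fozgo-ip-ke-rv
1. b -> p, d -> t, v -> f, z -> s / _ #: fires at position(s) 13: pvfozgoipkerf
2. e -> o, i -> u / B C0 _: fires at position(s) 8: pvfozgoupkerf
3. e -> o, i -> u / B C0 _: fires at position(s) 11: pvfozgoupkorf
surface: pvfozgoupkorf

cell ASPECT=ne, GRD=ib, TOR=gu, SUR=gu:
underlying: al-fozgo-s-ke-mul
1. b -> p, d -> t, v -> f, z -> s / _ #: no change
2. e -> o, i -> u / B C0 _: fires at position(s) 10: alfozgoskomul
3. e -> o, i -> u / B C0 _: no change
surface: alfozgoskomul


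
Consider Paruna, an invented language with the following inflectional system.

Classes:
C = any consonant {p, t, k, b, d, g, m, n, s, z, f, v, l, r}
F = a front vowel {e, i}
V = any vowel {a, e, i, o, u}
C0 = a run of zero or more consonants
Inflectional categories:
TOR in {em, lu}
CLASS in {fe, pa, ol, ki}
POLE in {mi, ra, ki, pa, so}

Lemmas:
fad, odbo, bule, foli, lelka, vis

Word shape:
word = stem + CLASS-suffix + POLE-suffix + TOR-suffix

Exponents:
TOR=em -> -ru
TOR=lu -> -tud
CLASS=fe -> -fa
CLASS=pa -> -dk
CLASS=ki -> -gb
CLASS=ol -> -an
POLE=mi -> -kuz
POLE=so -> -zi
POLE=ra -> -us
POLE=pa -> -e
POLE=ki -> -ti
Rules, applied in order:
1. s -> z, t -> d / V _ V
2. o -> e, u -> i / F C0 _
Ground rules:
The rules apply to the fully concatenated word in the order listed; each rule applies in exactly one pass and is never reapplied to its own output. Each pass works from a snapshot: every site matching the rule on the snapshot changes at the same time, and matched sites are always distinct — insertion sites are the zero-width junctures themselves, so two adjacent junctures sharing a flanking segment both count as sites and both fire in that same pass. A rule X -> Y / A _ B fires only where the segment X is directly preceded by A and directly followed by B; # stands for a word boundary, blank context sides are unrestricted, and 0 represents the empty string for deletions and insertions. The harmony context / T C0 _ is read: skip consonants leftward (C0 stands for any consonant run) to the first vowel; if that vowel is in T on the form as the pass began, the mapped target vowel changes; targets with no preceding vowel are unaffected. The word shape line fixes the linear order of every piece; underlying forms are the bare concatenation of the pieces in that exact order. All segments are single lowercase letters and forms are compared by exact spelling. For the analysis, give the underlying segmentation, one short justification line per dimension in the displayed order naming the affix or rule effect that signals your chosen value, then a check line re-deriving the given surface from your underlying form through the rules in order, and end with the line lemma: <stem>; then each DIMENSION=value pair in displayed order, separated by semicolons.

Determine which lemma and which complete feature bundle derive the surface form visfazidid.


underlying: vis-fa-zi-tud
TOR=lu - signalled by the affix -tud
CLASS=fe - signalled by the affix -fa
POLE=so - signalled by the affix -zi
check: visfazitud -> visfazidud -> visfazidid
lemma: vis; TOR=lu; CLASS=fe; POLE=so


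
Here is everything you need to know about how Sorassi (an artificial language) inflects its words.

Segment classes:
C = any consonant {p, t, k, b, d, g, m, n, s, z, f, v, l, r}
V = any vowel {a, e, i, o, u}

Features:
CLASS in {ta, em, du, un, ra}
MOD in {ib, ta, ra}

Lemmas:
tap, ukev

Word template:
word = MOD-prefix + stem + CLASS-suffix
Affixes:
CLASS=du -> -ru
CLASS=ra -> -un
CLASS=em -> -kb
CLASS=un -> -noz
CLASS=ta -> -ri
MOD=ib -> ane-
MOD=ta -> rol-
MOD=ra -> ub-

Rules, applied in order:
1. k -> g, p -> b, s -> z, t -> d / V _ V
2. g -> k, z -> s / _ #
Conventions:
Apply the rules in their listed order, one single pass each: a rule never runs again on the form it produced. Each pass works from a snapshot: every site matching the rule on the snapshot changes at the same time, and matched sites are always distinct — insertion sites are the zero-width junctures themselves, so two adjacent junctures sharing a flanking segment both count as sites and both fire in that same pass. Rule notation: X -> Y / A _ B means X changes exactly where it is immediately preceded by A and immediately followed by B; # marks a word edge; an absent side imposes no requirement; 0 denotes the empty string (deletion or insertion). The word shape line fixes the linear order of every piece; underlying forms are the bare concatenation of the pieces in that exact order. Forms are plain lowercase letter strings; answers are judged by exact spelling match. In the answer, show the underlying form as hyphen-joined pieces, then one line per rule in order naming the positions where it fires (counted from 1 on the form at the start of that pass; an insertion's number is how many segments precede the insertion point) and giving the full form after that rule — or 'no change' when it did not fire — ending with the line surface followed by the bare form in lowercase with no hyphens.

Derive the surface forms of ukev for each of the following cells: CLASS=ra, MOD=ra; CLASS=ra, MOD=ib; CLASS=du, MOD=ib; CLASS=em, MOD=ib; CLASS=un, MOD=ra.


cell CLASS=ra, MOD=ra:
underlying: ub-ukev-un
1. k -> g, p -> b, s -> z, t -> d / V _ V: fires at position(s) 4: ubugevun
2. g -> k, z -> s / _ #: no change
surface: ubugevun

cell CLASS=ra, MOD=ib:
underlying: ane-ukev-un
1. k -> g, p -> b, s -> z, t -> d / V _ V: fires at position(s) 5: aneugevun
2. g -> k, z -> s / _ #: no change
surface: aneugevun

cell CLASS=du, MOD=ib:
underlying: ane-ukev-ru
1. k -> g, p -> b, s -> z, t -> d / V _ V: fires at position(s) 5: aneugevru
2. g -> k, z -> s / _ #: no change
surface: aneugevru

cell CLASS=em, MOD=ib:
underlying: ane-ukev-kb
1. k -> g, p -> b, s -> z, t -> d / V _ V: fires at position(s) 5: aneugevkb
2. g -> k, z -> s / _ #: no change
surface: aneugevkb

cell CLASS=un, MOD=ra:
underlying: ub-ukev-noz
1. k -> g, p -> b, s -> z, t -> d / V _ V: fires at position(s) 4: ubugevnoz
2. g -> k, z -> s / _ #: fires at position(s) 9: ubugevnos
surface: ubugevnos


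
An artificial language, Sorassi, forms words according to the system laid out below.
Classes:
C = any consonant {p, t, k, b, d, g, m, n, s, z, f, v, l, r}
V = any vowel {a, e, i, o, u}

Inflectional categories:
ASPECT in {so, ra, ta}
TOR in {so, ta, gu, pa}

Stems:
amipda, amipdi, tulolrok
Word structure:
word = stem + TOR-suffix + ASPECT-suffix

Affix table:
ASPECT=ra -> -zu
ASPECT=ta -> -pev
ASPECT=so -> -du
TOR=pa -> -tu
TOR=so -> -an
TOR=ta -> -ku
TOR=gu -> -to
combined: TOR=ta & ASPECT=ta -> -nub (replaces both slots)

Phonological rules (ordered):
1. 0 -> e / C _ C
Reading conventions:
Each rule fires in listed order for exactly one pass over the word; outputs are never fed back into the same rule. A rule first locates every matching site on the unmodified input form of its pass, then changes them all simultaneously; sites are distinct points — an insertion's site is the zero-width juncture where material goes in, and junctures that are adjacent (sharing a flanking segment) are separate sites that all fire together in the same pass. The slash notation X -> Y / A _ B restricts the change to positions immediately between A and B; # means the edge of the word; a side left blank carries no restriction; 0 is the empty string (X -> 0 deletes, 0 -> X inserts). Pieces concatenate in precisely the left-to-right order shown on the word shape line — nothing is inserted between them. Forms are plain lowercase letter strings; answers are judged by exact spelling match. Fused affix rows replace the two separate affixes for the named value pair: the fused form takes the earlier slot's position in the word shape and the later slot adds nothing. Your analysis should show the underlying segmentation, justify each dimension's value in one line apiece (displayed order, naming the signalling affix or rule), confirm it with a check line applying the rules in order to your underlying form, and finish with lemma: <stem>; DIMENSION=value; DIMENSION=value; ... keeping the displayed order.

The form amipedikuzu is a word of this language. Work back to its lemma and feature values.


underlying: amipdi-ku-zu
ASPECT=ra - signalled by the affix -zu
TOR=ta - signalled by the affix -ku
check: amipdikuzu -> amipedikuzu
lemma: amipdi; ASPECT=ra; TOR=ta


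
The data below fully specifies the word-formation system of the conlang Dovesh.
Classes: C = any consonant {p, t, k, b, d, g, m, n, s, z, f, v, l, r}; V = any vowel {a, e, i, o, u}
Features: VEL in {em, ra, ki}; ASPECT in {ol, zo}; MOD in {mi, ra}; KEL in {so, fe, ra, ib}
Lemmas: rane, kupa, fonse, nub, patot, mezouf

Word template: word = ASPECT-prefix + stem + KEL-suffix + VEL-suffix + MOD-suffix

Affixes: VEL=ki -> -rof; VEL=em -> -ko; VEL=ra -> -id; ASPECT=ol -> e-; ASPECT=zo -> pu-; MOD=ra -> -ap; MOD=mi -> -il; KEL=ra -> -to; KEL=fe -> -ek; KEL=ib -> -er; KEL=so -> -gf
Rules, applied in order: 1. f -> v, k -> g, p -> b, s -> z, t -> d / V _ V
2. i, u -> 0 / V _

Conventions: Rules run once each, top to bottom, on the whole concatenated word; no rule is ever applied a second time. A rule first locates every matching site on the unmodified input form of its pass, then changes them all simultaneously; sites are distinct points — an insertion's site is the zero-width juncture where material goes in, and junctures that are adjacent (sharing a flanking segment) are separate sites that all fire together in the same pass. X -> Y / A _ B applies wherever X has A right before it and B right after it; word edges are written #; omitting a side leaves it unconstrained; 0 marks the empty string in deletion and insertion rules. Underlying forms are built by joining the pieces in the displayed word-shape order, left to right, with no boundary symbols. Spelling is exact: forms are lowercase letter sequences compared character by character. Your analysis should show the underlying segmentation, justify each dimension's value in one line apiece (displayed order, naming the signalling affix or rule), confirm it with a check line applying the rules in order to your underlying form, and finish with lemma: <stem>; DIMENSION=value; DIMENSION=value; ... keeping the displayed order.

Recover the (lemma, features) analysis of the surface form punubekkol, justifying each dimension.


underlying: pu-nub-ek-ko-il
VEL=em - signalled by the affix -ko
ASPECT=zo - signalled by the affix pu-
MOD=mi - signalled by the affix -il
KEL=fe - signalled by the affix -ek
check: punubekkoil -> punubekkoil -> punubekkol
lemma: nub; VEL=em; ASPECT=zo; MOD=mi; KEL=fe


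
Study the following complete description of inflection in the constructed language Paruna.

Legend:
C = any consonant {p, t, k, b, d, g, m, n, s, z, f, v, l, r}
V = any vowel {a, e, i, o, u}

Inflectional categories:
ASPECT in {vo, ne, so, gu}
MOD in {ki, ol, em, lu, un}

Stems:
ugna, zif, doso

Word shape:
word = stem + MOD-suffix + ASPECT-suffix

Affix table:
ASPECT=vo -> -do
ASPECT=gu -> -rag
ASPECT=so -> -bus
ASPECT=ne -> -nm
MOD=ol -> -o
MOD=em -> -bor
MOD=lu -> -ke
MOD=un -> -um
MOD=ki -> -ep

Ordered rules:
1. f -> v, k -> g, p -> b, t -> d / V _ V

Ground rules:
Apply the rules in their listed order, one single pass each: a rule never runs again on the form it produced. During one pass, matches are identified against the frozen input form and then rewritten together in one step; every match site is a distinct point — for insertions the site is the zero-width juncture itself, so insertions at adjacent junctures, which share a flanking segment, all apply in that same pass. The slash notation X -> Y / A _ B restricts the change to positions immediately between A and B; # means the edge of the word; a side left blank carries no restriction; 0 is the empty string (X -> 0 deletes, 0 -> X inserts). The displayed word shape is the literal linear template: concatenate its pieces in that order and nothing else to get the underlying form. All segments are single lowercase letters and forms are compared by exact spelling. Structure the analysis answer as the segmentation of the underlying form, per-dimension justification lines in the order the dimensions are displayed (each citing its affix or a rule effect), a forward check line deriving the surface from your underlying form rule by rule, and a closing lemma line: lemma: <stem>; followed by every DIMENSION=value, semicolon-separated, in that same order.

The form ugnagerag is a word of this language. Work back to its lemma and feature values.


underlying: ugna-ke-rag
ASPECT=gu - signalled by the affix -rag
MOD=lu - signalled by the affix -ke
check: ugnakerag -> ugnagerag
lemma: ugna; ASPECT=gu; MOD=lu


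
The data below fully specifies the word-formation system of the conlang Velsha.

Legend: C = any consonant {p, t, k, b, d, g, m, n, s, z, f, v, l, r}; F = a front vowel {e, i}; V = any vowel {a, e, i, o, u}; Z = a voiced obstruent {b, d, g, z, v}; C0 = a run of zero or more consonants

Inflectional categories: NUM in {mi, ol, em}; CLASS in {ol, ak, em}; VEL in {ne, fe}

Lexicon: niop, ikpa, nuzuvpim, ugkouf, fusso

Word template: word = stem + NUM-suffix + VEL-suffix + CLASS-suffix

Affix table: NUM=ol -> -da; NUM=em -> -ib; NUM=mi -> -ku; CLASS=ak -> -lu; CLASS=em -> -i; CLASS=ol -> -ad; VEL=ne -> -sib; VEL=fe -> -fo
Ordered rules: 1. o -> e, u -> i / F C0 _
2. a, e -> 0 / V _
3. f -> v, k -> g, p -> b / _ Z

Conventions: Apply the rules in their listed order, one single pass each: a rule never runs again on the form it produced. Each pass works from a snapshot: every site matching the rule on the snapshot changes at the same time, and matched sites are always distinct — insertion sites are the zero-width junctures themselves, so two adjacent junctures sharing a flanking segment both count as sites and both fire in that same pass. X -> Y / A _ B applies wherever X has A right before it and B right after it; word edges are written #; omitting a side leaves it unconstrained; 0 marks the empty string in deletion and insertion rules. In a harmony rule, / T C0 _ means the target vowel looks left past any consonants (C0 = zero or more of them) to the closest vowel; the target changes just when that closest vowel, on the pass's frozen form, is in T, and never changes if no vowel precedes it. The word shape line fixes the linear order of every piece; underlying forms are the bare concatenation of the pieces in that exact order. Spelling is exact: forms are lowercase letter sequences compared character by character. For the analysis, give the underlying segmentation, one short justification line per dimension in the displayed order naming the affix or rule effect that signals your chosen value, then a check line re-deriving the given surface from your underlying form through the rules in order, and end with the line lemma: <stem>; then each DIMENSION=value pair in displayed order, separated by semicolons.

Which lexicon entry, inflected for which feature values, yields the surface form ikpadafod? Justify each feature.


underlying: ikpa-da-fo-ad
NUM=ol - signalled by the affix -da
CLASS=ol - signalled by the affix -ad
VEL=fe - signalled by the affix -fo
check: ikpadafoad -> ikpadafoad -> ikpadafod -> ikpadafod
lemma: ikpa; NUM=ol; CLASS=ol; VEL=fe


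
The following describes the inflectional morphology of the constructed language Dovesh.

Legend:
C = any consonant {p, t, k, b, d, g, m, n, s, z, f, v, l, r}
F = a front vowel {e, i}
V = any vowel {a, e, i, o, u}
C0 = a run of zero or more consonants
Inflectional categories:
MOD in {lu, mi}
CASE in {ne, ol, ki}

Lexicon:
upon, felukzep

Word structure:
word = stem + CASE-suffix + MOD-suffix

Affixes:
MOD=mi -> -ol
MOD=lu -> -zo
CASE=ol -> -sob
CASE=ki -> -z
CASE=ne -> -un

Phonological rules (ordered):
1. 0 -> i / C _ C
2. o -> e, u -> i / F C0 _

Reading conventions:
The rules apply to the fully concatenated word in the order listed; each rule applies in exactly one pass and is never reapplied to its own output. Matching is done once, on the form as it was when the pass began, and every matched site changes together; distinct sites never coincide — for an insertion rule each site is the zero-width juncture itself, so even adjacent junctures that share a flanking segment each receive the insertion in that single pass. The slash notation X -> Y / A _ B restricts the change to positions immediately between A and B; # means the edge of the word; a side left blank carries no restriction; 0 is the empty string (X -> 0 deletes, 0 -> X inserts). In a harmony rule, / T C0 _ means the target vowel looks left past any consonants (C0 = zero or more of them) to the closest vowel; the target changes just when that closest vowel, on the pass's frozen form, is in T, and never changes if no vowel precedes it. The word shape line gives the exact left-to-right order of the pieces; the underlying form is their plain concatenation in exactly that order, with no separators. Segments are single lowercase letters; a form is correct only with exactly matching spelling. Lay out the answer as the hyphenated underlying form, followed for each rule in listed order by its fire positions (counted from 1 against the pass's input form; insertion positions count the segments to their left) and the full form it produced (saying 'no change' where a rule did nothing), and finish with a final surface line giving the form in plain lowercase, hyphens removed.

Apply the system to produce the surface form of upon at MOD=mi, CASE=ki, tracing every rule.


underlying: upon-z-ol
1. 0 -> i / C _ C: inserts after position(s) 4: uponizol
2. o -> e, u -> i / F C0 _: fires at position(s) 7: uponizel
surface: uponizel


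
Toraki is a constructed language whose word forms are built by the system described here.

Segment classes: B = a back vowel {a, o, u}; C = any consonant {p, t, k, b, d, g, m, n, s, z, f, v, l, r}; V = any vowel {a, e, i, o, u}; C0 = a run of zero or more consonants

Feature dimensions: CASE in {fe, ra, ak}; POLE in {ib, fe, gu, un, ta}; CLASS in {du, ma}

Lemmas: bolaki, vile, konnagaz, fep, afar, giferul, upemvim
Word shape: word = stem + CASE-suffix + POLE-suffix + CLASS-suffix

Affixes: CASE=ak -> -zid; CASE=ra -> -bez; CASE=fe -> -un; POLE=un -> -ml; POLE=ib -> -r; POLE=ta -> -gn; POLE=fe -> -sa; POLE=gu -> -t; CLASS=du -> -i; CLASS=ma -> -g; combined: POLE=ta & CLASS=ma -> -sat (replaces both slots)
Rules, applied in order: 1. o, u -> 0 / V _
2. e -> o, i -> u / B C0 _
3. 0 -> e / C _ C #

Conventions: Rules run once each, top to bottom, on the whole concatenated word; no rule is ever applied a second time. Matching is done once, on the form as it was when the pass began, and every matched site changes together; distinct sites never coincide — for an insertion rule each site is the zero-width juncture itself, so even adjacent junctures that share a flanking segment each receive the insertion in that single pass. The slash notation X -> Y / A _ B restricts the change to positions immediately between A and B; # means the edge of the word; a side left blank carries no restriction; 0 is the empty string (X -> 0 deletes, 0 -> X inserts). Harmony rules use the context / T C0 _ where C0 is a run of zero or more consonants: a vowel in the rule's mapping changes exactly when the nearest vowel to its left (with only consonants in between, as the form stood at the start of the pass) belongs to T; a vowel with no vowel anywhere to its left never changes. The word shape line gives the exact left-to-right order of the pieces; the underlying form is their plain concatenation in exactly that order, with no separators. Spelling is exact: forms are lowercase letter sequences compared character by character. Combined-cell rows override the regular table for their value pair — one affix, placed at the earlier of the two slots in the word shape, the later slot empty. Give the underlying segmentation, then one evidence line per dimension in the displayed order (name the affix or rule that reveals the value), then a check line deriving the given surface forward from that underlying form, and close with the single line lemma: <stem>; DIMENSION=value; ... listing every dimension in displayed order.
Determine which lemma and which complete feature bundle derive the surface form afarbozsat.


underlying: afar-bez-sat
CASE=ra - signalled by the affix -bez
POLE=ta - signalled by the combined affix row
CLASS=ma - signalled by the combined affix row
check: afarbezsat -> afarbezsat -> afarbozsat -> afarbozsat
lemma: afar; CASE=ra; POLE=ta; CLASS=ma


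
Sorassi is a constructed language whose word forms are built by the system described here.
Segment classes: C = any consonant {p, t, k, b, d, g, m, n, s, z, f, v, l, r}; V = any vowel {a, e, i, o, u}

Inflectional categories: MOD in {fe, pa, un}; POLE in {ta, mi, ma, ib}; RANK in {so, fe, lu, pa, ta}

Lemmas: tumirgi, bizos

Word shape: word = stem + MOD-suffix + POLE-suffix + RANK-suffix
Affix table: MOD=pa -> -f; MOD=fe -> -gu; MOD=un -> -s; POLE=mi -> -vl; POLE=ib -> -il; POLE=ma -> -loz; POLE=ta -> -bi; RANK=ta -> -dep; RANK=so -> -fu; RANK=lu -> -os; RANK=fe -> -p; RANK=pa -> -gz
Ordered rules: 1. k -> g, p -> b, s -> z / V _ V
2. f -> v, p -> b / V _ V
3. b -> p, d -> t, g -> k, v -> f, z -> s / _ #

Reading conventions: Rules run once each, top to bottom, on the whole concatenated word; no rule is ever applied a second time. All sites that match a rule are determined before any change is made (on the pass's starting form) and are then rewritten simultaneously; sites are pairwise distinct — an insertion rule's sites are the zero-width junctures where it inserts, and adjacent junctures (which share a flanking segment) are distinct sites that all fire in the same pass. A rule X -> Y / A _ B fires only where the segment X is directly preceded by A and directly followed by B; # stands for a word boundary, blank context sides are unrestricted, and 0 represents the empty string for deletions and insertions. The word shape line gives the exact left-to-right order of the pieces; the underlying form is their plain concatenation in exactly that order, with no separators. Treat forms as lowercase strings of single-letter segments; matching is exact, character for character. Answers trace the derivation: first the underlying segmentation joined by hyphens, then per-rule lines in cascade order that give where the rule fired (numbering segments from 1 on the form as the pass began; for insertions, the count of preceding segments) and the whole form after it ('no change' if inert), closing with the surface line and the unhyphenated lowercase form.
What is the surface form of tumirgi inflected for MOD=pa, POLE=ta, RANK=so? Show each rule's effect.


underlying: tumirgi-f-bi-fu
1. k -> g, p -> b, s -> z / V _ V: no change
2. f -> v, p -> b / V _ V: fires at position(s) 11: tumirgifbivu
3. b -> p, d -> t, g -> k, v -> f, z -> s / _ #: no change
surface: tumirgifbivu


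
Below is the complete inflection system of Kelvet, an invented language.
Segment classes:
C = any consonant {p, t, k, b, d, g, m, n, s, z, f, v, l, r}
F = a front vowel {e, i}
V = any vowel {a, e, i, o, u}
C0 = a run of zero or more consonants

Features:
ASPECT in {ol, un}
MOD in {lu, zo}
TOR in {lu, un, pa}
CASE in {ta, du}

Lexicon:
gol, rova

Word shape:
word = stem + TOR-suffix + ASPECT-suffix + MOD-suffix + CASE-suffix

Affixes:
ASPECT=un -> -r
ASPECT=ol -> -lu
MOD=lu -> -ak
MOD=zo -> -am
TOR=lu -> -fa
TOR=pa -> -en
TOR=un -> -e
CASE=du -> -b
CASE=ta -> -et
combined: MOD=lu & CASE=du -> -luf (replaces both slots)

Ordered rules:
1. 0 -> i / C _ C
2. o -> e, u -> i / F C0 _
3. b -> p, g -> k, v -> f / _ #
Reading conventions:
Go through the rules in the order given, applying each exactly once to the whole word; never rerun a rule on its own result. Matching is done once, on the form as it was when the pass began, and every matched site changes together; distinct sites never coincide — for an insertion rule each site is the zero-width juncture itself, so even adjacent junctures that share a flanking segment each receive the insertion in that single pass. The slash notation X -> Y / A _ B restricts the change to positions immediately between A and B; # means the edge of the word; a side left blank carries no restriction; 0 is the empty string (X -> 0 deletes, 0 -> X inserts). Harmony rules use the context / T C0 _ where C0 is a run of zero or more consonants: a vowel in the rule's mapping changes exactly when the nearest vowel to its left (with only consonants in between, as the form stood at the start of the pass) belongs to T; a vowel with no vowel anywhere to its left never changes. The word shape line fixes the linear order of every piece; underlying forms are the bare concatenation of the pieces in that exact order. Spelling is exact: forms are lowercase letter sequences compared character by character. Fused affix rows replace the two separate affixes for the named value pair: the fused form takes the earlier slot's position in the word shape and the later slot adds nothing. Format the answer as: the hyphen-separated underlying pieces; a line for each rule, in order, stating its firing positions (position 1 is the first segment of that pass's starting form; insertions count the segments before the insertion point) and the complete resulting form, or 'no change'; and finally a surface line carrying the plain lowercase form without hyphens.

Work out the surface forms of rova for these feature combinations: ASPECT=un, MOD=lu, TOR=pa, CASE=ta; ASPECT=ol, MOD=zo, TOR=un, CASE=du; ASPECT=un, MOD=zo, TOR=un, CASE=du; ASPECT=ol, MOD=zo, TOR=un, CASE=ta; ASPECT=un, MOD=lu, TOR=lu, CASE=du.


cell ASPECT=un, MOD=lu, TOR=pa, CASE=ta:
underlying: rova-en-r-ak-et
1. 0 -> i / C _ C: inserts after position(s) 6: rovaeniraket
2. o -> e, u -> i / F C0 _: no change
3. b -> p, g -> k, v -> f / _ #: no change
surface: rovaeniraket

cell ASPECT=ol, MOD=zo, TOR=un, CASE=du:
underlying: rova-e-lu-am-b
1. 0 -> i / C _ C: inserts after position(s) 9: rovaeluamib
2. o -> e, u -> i / F C0 _: fires at position(s) 7: rovaeliamib
3. b -> p, g -> k, v -> f / _ #: fires at position(s) 11: rovaeliamip
surface: rovaeliamip

cell ASPECT=un, MOD=zo, TOR=un, CASE=du:
underlying: rova-e-r-am-b
1. 0 -> i / C _ C: inserts after position(s) 8: rovaeramib
2. o -> e, u -> i / F C0 _: no change
3. b -> p, g -> k, v -> f / _ #: fires at position(s) 10: rovaeramip
surface: rovaeramip

cell ASPECT=ol, MOD=zo, TOR=un, CASE=ta:
underlying: rova-e-lu-am-et
1. 0 -> i / C _ C: no change
2. o -> e, u -> i / F C0 _: fires at position(s) 7: rovaeliamet
3. b -> p, g -> k, v -> f / _ #: no change
surface: rovaeliamet

cell ASPECT=un, MOD=lu, TOR=lu, CASE=du:
underlying: rova-fa-r-luf
1. 0 -> i / C _ C: inserts after position(s) 7: rovafariluf
2. o -> e, u -> i / F C0 _: fires at position(s) 10: rovafarilif
3. b -> p, g -> k, v -> f / _ #: no change
surface: rovafarilif


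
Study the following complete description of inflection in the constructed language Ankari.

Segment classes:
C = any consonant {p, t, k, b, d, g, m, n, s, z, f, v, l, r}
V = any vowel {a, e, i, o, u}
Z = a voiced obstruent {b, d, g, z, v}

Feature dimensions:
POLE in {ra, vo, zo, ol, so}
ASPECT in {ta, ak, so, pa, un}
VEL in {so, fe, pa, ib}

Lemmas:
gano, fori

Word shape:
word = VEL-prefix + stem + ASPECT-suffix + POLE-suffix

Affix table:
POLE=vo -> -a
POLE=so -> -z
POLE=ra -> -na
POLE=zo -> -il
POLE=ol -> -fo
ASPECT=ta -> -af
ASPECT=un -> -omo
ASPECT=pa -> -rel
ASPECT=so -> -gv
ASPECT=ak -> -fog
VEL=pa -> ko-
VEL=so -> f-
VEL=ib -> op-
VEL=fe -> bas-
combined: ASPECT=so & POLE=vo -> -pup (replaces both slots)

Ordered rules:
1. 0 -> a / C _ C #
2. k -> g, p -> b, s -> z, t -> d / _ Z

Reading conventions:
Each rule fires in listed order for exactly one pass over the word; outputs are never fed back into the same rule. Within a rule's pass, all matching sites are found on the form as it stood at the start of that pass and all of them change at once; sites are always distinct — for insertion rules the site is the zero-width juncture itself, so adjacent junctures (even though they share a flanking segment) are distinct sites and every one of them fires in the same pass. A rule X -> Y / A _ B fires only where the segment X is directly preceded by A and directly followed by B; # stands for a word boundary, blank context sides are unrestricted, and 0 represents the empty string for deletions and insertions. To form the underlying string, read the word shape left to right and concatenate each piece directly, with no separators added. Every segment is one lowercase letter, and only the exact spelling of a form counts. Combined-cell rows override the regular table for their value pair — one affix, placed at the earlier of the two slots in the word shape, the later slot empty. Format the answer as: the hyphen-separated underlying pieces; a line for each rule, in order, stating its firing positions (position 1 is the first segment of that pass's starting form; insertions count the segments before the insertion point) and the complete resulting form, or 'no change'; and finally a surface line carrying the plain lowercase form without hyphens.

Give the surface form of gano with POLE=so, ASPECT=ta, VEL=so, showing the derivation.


underlying: f-gano-af-z
1. 0 -> a / C _ C #: inserts after position(s) 7: fganoafaz
2. k -> g, p -> b, s -> z, t -> d / _ Z: no change
surface: fganoafaz
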